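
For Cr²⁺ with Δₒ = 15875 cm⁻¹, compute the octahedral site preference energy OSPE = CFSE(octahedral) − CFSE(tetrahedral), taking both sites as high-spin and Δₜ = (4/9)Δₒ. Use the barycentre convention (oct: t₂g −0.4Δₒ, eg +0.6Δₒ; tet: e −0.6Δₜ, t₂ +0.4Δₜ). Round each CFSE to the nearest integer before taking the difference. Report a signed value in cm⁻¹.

Group 6 minus oxidation state +2 gives a d⁴ configuration for Cr²⁺.
Octahedral (high-spin): t₂g³ eg¹, CFSE = 3(−0.4) + 1(+0.6) = -0.6Δₒ = -0.6 × 15875 = -9525 cm⁻¹.
In a tetrahedral site the filling is e² t₂²: CFSE(tet) = -0.4Δₜ = -0.4 × (4/9)(15875) = -2822 cm⁻¹.
OSPE = CFSE(oct) − CFSE(tet) = -9525 − (-2822) = -6703 cm⁻¹.

-6703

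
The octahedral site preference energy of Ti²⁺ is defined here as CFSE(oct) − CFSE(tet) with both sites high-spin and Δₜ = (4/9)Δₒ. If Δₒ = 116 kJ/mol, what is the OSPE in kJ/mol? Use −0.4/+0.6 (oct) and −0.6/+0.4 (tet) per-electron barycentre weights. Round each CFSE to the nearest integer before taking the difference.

-31

Group 4 minus oxidation state +2 gives a d² configuration for Ti²⁺.
In an octahedral site d² (HS) is t₂g² eg⁰, giving CFSE(oct) = -0.8Δₒ = -93 kJ/mol.
In a tetrahedral site the filling is e² t₂⁰: CFSE(tet) = -1.2Δₜ = -1.2 × (4/9)(116) = -62 kJ/mol.
OSPE = CFSE(oct) − CFSE(tet) = -93 − (-62) = -31 kJ/mol.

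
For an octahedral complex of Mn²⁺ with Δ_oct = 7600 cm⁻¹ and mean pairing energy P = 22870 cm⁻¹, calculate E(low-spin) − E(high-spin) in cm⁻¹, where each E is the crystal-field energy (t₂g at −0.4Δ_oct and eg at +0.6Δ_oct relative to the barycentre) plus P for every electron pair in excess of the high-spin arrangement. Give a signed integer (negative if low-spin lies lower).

30540

Mn sits in group 7; removing 2 electrons leaves Mn²⁺ with 7 − 2 = 5 d electrons.
High-spin: t₂g³ eg², CFSE = 0.0Δ_oct = 0 cm⁻¹.
Low-spin: t₂g⁵ eg⁰, orbital CFSE = -2.0Δ_oct = -15200 cm⁻¹; plus 2 excess pairs × P = +45740 cm⁻¹; total 30540 cm⁻¹.
E(LS) − E(HS) = 30540 − (0) = 30540 cm⁻¹.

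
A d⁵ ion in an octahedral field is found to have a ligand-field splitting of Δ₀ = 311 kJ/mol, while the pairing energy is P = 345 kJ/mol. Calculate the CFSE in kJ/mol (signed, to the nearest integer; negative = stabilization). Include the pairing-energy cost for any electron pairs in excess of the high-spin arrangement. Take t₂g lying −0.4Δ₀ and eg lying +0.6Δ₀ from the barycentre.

0

Here Δ₀ < P (311 < 345), so the high-spin state is favoured.
That gives t₂g³ eg².
Orbital CFSE = 0.0Δ₀ = 0.0 × 311 = 0 kJ/mol.
High-spin has no excess pairs, so no pairing correction applies.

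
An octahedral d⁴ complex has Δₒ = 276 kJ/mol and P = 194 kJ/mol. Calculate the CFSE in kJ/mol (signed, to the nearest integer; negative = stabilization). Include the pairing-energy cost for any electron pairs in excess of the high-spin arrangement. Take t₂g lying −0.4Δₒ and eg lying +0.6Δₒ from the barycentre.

-248

Δₒ > P, so pairing is preferred: the ground state is low-spin.
Configuration: t₂g⁴ eg⁰.
Orbital CFSE = -1.6Δₒ = -1.6 × 276 = -442 kJ/mol.
Excess pairs vs high-spin: 1 − 0 = 1; pairing cost = +194 kJ/mol.
Net CFSE = -442 + 194 = -248 kJ/mol.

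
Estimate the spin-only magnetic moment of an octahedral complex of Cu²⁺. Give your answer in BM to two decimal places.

1.73 BM

Cu is in group 11, so Cu²⁺ is d⁹ (11 − 2 = 9).
Configuration: t2g^6 e_g^3 → 1 unpaired electron.
μ(spin-only) = √[1(1+2)] = √3 ≈ 1.73 BM.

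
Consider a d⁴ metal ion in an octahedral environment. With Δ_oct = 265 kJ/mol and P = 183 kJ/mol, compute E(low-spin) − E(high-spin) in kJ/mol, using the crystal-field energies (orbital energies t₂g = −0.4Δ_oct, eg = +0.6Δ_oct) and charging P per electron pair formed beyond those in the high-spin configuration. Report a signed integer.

-82

High-spin d⁴ fills as t₂g³ eg¹ with CFSE 3(−0.4) + 1(+0.6) = -0.6Δ_oct = -159 kJ/mol.
Low-spin: t₂g⁴ eg⁰, orbital CFSE = -1.6Δ_oct = -424 kJ/mol; plus 1 excess pair × P = +183 kJ/mol; total -241 kJ/mol.
Thus E(LS) − E(HS) = -82 kJ/mol.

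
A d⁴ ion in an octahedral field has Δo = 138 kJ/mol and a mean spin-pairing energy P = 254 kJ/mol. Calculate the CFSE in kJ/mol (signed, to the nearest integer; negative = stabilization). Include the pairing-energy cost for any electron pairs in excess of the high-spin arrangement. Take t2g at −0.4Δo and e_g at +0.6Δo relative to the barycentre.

Here Δo < P (138 < 254), so the high-spin state is favoured.
That gives t2g^3 e_g^1.
Orbital CFSE = -0.6Δo = -0.6 × 138 = -83 kJ/mol.
High-spin has no excess pairs, so no pairing correction applies.

-83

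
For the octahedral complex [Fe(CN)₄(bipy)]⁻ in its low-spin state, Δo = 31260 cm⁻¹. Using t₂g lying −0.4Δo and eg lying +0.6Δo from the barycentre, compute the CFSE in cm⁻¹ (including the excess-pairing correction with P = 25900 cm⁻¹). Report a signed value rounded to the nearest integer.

-10720

Ligand charges: 4×(-1) from CN⁻ and 1×(+0) from bipy sum to -4; with overall charge -1, Fe is +3.
Fe is in group 8, so Fe³⁺ is d⁵ (8 − 3 = 5).
The d⁵ electrons fill as t₂g⁵ eg⁰.
CFSE(orbital) = 5×(-0.4Δo) + 0×(0.6Δo) = -2.0Δo; with Δo = 31260 cm⁻¹ that is -62520 cm⁻¹.
High-spin d⁵ would be t₂g³ eg² with 0 pairs; low-spin has 2, so 2 excess pairs cost +2P = +51800 cm⁻¹.
Overall CFSE = -62520 + 51800 = -10720 cm⁻¹.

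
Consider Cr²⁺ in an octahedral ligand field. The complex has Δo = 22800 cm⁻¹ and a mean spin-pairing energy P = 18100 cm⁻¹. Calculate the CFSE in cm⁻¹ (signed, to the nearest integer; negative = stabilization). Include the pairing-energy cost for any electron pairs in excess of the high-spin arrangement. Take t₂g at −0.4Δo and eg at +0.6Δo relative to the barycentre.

Cr is in group 6, so Cr²⁺ is d⁴ (6 − 2 = 4).
Δo > P, so pairing is preferred: the ground state is low-spin.
Filling d⁴ accordingly: t₂g⁴ eg⁰.
Orbital CFSE = -1.6Δo = -1.6 × 22800 = -36480 cm⁻¹.
Excess pairs vs high-spin: 1 − 0 = 1; pairing cost = +18100 cm⁻¹.
Net CFSE = -36480 + 18100 = -18380 cm⁻¹.

-18380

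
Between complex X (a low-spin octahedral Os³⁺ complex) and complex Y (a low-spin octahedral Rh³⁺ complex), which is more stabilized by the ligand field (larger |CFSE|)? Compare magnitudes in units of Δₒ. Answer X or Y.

X: Os³⁺: group 8, so d-count = 8 − 3 = 5; t2g^5 e_g^0, CFSE = -2.0Δₒ.
Y: Rh³⁺: group 9, so d-count = 9 − 3 = 6; t2g^6 e_g^0, CFSE = -2.4Δₒ.
So Y has the larger |CFSE|.

Y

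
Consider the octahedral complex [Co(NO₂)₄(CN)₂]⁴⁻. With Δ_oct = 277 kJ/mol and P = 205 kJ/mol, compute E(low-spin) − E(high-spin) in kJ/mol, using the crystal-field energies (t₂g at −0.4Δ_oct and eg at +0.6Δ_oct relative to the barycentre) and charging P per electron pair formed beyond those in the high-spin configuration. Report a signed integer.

-72

Ligand charges: 4×(-1) from NO₂⁻ and 2×(-1) from CN⁻ sum to -6; with overall charge -4, Co is +2.
Co²⁺: group 9, so d-count = 9 − 2 = 7.
High-spin d⁷ fills as t₂g⁵ eg² with CFSE 5(−0.4) + 2(+0.6) = -0.8Δ_oct = -222 kJ/mol.
Low-spin: t₂g⁶ eg¹, orbital CFSE = -1.8Δ_oct = -499 kJ/mol; plus 1 excess pair × P = +205 kJ/mol; total -294 kJ/mol.
Thus E(LS) − E(HS) = -72 kJ/mol.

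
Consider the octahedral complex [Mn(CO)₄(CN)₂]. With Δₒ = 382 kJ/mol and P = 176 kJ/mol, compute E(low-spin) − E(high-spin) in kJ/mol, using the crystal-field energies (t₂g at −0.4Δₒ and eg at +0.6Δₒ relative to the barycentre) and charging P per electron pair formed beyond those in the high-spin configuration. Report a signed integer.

Ligand charges: 4×(+0) from CO and 2×(-1) from CN⁻ sum to -2; with overall charge +0, Mn is +2.
Mn is in group 7, so Mn²⁺ is d⁵ (7 − 2 = 5).
High-spin d⁵ fills as t₂g³ eg² with CFSE 3(−0.4) + 2(+0.6) = 0.0Δₒ = 0 kJ/mol.
Low-spin: t₂g⁵ eg⁰, orbital CFSE = -2.0Δₒ = -764 kJ/mol; plus 2 excess pairs × P = +352 kJ/mol; total -412 kJ/mol.
The difference is -412 − (0) = -412 kJ/mol, so low-spin lies lower.

-412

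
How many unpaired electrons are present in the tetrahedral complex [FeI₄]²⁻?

Each I⁻ contributes -1; 4 × (-1) = -4. With overall charge -2, Fe is in the +2 oxidation state.
Group 8 minus oxidation state +2 gives a d⁶ configuration for Fe²⁺.
With tetrahedral geometry the complex is necessarily high-spin.
Configuration: e³ t₂³, giving 4 unpaired electrons.

4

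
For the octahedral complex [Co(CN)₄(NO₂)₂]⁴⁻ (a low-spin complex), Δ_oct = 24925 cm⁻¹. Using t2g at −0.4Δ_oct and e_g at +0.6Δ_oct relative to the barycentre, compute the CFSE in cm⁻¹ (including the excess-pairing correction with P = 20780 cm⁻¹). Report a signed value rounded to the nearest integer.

-24085

Ligand charges: 4×(-1) from CN⁻ and 2×(-1) from NO₂⁻ sum to -6; with overall charge -4, Co is +2.
Co sits in group 9; removing 2 electrons leaves Co²⁺ with 9 − 2 = 7 d electrons.
The d⁷ electrons fill as t2g^6 e_g^1.
The orbital stabilization is -1.8Δ_oct = -1.8 × 24925 = -44865 cm⁻¹.
Pairing penalty: 3 pairs vs 2 in the high-spin reference → 1 extra × P = 20780 cm⁻¹.
Combining: -44865 + 20780 = -24085 cm⁻¹.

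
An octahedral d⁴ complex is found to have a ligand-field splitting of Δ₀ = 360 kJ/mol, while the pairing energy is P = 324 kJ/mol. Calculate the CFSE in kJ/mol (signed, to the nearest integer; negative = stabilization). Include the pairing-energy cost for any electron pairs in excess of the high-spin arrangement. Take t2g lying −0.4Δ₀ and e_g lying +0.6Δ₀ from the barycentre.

With Δ₀ > P the complex is low-spin.
That gives t2g^4 e_g^0.
Orbital CFSE = -1.6Δ₀ = -1.6 × 360 = -576 kJ/mol.
Excess pairs vs high-spin: 1 − 0 = 1; pairing cost = +324 kJ/mol.
Net CFSE = -576 + 324 = -252 kJ/mol.

-252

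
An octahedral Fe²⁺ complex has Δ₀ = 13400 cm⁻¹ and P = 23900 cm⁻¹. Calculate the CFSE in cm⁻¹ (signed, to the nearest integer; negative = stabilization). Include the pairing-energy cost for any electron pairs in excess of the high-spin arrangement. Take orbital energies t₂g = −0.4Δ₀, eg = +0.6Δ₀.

-5360

Fe is in group 8, so Fe²⁺ is d⁶ (8 − 2 = 6).
Here Δ₀ < P (13400 < 23900), so the high-spin state is favoured.
Configuration: t₂g⁴ eg².
Orbital CFSE = -0.4Δ₀ = -0.4 × 13400 = -5360 cm⁻¹.
High-spin has no excess pairs, so no pairing correction applies.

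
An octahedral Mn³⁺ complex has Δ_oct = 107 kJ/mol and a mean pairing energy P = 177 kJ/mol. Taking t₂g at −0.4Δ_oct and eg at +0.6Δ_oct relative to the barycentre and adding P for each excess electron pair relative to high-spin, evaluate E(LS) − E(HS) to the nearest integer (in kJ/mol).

Group 7 minus oxidation state +3 gives a d⁴ configuration for Mn³⁺.
In the high-spin limit (t₂g³ eg¹) the orbital term is -0.6Δ_oct = -64 kJ/mol, with no excess pairing.
Low-spin t₂g⁴ eg⁰ gives -1.6Δ_oct = -171 kJ/mol, but forming 1 extra pair costs 1P = 177 kJ/mol, so E(LS) = -171 + 177 = 6 kJ/mol.
The difference is 6 − (-64) = 70 kJ/mol, so high-spin lies lower.

70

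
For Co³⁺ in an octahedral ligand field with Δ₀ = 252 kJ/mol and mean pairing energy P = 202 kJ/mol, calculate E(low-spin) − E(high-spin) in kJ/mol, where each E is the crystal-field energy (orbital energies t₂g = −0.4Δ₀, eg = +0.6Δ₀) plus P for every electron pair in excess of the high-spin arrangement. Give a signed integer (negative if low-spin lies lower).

Co³⁺: group 9, so d-count = 9 − 3 = 6.
High-spin d⁶ fills as t₂g⁴ eg² with CFSE 4(−0.4) + 2(+0.6) = -0.4Δ₀ = -101 kJ/mol.
For low-spin the configuration is t₂g⁶ eg⁰: orbital energy -2.4 × 252 = -605 kJ/mol, and 2 additional pairs relative to high-spin add 404 kJ/mol, giving -201 kJ/mol.
E(LS) − E(HS) = -201 − (-101) = -100 kJ/mol.

-100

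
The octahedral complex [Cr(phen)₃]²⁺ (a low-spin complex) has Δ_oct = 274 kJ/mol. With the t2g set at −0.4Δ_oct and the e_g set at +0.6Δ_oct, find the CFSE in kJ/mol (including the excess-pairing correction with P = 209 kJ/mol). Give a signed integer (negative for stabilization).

phen is neutral, so the +2 overall charge sits on Cr: oxidation state +2.
Group 6 minus oxidation state +2 gives a d⁴ configuration for Cr²⁺.
The d⁴ electrons fill as t2g^4 e_g^0.
The orbital stabilization is -1.6Δ_oct = -1.6 × 274 = -438 kJ/mol.
Relative to high-spin t2g^3 e_g^1 (0 paired), the low-spin configuration has 1 additional pair, contributing +1 × 209 = +209 kJ/mol.
Overall CFSE = -438 + 209 = -229 kJ/mol.

-229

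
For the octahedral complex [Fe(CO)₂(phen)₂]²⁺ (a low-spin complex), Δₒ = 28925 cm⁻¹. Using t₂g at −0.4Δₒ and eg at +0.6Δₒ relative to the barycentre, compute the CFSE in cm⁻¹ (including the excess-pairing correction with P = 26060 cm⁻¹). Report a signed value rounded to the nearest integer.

Ligand charges: 2×(+0) from CO and 2×(+0) from phen sum to +0; with overall charge +2, Fe is +2.
Group 8 minus oxidation state +2 gives a d⁶ configuration for Fe²⁺.
The d⁶ electrons fill as t₂g⁶ eg⁰.
CFSE(orbital) = 6×(-0.4Δₒ) + 0×(0.6Δₒ) = -2.4Δₒ; with Δₒ = 28925 cm⁻¹ that is -69420 cm⁻¹.
Pairing penalty: 3 pairs vs 1 in the high-spin reference → 2 extra × P = 52120 cm⁻¹.
Net CFSE = -69420 + 52120 = -17300 cm⁻¹.

-17300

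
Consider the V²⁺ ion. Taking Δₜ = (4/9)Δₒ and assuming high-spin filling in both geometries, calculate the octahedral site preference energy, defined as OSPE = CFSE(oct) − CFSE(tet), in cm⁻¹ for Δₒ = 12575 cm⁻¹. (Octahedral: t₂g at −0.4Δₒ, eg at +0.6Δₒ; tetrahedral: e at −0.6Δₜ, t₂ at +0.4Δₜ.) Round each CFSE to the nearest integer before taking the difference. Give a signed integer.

V sits in group 5; removing 2 electrons leaves V²⁺ with 5 − 2 = 3 d electrons.
In an octahedral site d³ (HS) is t₂g³ eg⁰, giving CFSE(oct) = -1.2Δₒ = -15090 cm⁻¹.
Tetrahedral e² t₂¹ gives -0.8Δₜ = -0.8 × (4/9) × 12575 = -4471 cm⁻¹.
OSPE = -15090 − (-4471) = -10619 cm⁻¹.

-10619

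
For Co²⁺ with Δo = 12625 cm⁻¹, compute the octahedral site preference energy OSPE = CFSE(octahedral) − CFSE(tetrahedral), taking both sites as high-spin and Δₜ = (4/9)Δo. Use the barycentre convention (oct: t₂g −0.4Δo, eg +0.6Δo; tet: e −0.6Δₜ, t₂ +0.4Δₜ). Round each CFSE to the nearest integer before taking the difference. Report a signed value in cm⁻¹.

-3367

Group 9 minus oxidation state +2 gives a d⁷ configuration for Co²⁺.
Octahedral high-spin t2g^5 e_g^2: CFSE = -0.8 × 12625 = -10100 cm⁻¹.
Tetrahedral: e^4 t2^3, CFSE = 4(−0.6) + 3(+0.4) = -1.2Δₜ = -1.2 × (4/9) × 12625 = -6733 cm⁻¹.
OSPE = -10100 − (-6733) = -3367 cm⁻¹.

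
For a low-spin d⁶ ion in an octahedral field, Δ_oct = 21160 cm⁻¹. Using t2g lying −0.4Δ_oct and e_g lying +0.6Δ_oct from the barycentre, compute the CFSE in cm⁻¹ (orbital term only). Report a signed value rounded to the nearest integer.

-50784

Configuration: t2g^6 e_g^0.
The orbital stabilization is -2.4Δ_oct = -2.4 × 21160 = -50784 cm⁻¹.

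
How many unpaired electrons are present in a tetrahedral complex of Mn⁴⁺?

3

Mn is in group 7, so Mn⁴⁺ is d³ (7 − 4 = 3).
Tetrahedral splitting is small, so the complex is high-spin.
Configuration: e^2 t2^1, giving 3 unpaired electrons.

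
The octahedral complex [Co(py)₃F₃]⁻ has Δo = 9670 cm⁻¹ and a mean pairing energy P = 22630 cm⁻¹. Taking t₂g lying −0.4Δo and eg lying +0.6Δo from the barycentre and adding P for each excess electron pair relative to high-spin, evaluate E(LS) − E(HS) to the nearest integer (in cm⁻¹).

12960

Ligand charges: 3×(+0) from py and 3×(-1) from F⁻ sum to -3; with overall charge -1, Co is +2.
Group 9 minus oxidation state +2 gives a d⁷ configuration for Co²⁺.
High-spin: t₂g⁵ eg², CFSE = -0.8Δo = -7736 cm⁻¹.
Low-spin: t₂g⁶ eg¹, orbital CFSE = -1.8Δo = -17406 cm⁻¹; plus 1 excess pair × P = +22630 cm⁻¹; total 5224 cm⁻¹.
The difference is 5224 − (-7736) = 12960 cm⁻¹, so high-spin lies lower.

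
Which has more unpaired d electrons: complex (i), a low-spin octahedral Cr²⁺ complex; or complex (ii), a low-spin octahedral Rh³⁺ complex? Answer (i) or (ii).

(i)

(i): Group 6 minus oxidation state +2 gives a d⁴ configuration for Cr²⁺; t₂g⁴ eg⁰ → 2 unpaired.
(ii): Rh is in group 9, so Rh³⁺ is d⁶ (9 − 3 = 6); t2g^6 e_g^0 → 0 unpaired.
So (i) has more unpaired electrons.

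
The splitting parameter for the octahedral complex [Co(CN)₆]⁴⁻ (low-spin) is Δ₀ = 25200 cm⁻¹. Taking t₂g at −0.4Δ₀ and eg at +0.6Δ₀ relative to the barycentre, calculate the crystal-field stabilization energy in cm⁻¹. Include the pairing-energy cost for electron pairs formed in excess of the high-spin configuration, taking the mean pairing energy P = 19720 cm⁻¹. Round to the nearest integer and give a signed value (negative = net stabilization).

-25640

Each CN⁻ contributes -1; 6 × (-1) = -6. With overall charge -4, Co is in the +2 oxidation state.
Group 9 minus oxidation state +2 gives a d⁷ configuration for Co²⁺.
Electron filling gives t₂g⁶ eg¹.
Orbital CFSE = 6(-0.4) + 1(0.6) = -1.8Δ₀ = -1.8 × 25200 = -45360 cm⁻¹.
Relative to high-spin t₂g⁵ eg² (2 paired), the low-spin configuration has 1 additional pair, contributing +1 × 19720 = +19720 cm⁻¹.
Overall CFSE = -45360 + 19720 = -25640 cm⁻¹.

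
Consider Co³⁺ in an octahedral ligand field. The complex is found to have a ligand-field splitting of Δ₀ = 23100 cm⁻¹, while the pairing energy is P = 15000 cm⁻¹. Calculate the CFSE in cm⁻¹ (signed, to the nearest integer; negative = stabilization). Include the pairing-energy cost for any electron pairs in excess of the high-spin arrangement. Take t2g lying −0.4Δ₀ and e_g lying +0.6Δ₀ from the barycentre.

-25440

Co is in group 9, so Co³⁺ is d⁶ (9 − 3 = 6).
With Δ₀ > P the complex is low-spin.
Filling d⁶ accordingly: t2g^6 e_g^0.
Orbital CFSE = -2.4Δ₀ = -2.4 × 23100 = -55440 cm⁻¹.
Excess pairs vs high-spin: 3 − 1 = 2; pairing cost = +30000 cm⁻¹.
Net CFSE = -55440 + 30000 = -25440 cm⁻¹.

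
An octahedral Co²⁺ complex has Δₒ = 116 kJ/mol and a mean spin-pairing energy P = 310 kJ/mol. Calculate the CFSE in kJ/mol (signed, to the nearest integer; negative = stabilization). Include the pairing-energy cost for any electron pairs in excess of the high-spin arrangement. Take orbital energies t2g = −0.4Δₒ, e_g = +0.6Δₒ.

-93

Co is in group 9, so Co²⁺ is d⁷ (9 − 2 = 7).
With Δₒ < P the complex is high-spin.
That gives t2g^5 e_g^2.
Orbital CFSE = -0.8Δₒ = -0.8 × 116 = -93 kJ/mol.
High-spin has no excess pairs, so no pairing correction applies.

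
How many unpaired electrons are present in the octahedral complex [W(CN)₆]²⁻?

Each CN⁻ contributes -1; 6 × (-1) = -6. With overall charge -2, W is in the +4 oxidation state.
W⁴⁺: group 6, so d-count = 6 − 4 = 2.
For octahedral d² the high- and low-spin configurations coincide.
Configuration: t2g^2 e_g^0, giving 2 unpaired electrons.

2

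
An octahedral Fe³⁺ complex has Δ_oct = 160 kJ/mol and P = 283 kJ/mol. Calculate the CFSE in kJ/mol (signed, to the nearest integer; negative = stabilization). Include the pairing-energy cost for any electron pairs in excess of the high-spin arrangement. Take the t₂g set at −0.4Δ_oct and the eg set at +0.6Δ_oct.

0

Fe sits in group 8; removing 3 electrons leaves Fe³⁺ with 8 − 3 = 5 d electrons.
Here Δ_oct < P (160 < 283), so the high-spin state is favoured.
That gives t₂g³ eg².
Orbital CFSE = 0.0Δ_oct = 0.0 × 160 = 0 kJ/mol.
High-spin has no excess pairs, so no pairing correction applies.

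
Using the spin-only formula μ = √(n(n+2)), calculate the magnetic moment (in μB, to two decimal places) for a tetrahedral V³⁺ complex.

2.83 μB

V sits in group 5; removing 3 electrons leaves V³⁺ with 5 − 3 = 2 d electrons.
With tetrahedral geometry the complex is necessarily high-spin.
Configuration: e^2 t2^0 → 2 unpaired electrons.
μ(spin-only) = √[2(2+2)] = √8 ≈ 2.83 μB.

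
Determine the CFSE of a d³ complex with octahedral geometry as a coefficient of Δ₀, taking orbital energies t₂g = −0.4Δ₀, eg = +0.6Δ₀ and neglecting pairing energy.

-1.2 Δ₀

For octahedral d³ the high- and low-spin configurations coincide.
Configuration: t₂g³ eg⁰.
CFSE = 3(-0.4Δ₀) + 0(0.6Δ₀) = -1.2Δ₀ + 0.0Δ₀ = -1.2Δ₀.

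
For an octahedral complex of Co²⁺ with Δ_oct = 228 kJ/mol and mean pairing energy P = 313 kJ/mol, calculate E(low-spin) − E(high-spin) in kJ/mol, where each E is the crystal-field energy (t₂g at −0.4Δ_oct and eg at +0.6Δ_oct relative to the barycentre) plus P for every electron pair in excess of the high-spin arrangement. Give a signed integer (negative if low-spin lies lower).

Co sits in group 9; removing 2 electrons leaves Co²⁺ with 9 − 2 = 7 d electrons.
In the high-spin limit (t₂g⁵ eg²) the orbital term is -0.8Δ_oct = -182 kJ/mol, with no excess pairing.
Low-spin t₂g⁶ eg¹ gives -1.8Δ_oct = -410 kJ/mol, but forming 1 extra pair costs 1P = 313 kJ/mol, so E(LS) = -410 + 313 = -97 kJ/mol.
The difference is -97 − (-182) = 85 kJ/mol, so high-spin lies lower.

85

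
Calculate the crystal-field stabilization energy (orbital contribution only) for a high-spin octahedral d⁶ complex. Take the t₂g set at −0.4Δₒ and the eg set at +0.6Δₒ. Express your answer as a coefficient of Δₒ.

Configuration: t₂g⁴ eg².
CFSE = 4(-0.4Δₒ) + 2(0.6Δₒ) = -1.6Δₒ + 1.2Δₒ = -0.4Δₒ.

-0.4 Δₒ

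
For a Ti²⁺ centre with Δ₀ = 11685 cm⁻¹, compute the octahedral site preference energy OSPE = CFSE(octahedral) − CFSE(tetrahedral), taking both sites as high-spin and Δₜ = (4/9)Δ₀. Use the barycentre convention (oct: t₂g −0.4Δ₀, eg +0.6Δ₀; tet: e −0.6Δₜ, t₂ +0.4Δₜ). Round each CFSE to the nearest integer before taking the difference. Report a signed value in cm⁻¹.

-3116

Ti is in group 4, so Ti²⁺ is d² (4 − 2 = 2).
Octahedral high-spin t₂g² eg⁰: CFSE = -0.8 × 11685 = -9348 cm⁻¹.
Tetrahedral e² t₂⁰ gives -1.2Δₜ = -1.2 × (4/9) × 11685 = -6232 cm⁻¹.
Subtracting, OSPE = -9348 − (-6232) = -3116 cm⁻¹.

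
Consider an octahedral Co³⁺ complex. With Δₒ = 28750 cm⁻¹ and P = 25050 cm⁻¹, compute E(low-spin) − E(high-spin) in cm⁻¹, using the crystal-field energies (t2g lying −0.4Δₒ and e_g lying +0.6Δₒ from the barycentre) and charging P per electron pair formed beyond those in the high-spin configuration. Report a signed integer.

Group 9 minus oxidation state +3 gives a d⁶ configuration for Co³⁺.
In the high-spin limit (t2g^4 e_g^2) the orbital term is -0.4Δₒ = -11500 cm⁻¹, with no excess pairing.
Low-spin: t2g^6 e_g^0, orbital CFSE = -2.4Δₒ = -69000 cm⁻¹; plus 2 excess pairs × P = +50100 cm⁻¹; total -18900 cm⁻¹.
Thus E(LS) − E(HS) = -7400 cm⁻¹.

-7400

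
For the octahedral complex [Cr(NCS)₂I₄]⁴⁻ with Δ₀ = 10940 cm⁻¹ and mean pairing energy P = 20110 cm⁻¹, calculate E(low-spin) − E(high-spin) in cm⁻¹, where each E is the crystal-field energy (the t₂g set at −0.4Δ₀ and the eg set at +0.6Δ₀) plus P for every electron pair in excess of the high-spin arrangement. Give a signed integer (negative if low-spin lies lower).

9170

Ligand charges: 2×(-1) from NCS⁻ and 4×(-1) from I⁻ sum to -6; with overall charge -4, Cr is +2.
Cr sits in group 6; removing 2 electrons leaves Cr²⁺ with 6 − 2 = 4 d electrons.
In the high-spin limit (t₂g³ eg¹) the orbital term is -0.6Δ₀ = -6564 cm⁻¹, with no excess pairing.
Low-spin: t₂g⁴ eg⁰, orbital CFSE = -1.6Δ₀ = -17504 cm⁻¹; plus 1 excess pair × P = +20110 cm⁻¹; total 2606 cm⁻¹.
The difference is 2606 − (-6564) = 9170 cm⁻¹, so high-spin lies lower.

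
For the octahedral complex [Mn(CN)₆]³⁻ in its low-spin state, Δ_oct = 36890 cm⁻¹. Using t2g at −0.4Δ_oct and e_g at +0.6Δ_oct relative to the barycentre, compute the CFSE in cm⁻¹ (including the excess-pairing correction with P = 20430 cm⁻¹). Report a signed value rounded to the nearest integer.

Each CN⁻ contributes -1; 6 × (-1) = -6. With overall charge -3, Mn is in the +3 oxidation state.
Group 7 minus oxidation state +3 gives a d⁴ configuration for Mn³⁺.
The d⁴ electrons fill as t2g^4 e_g^0.
The orbital stabilization is -1.6Δ_oct = -1.6 × 36890 = -59024 cm⁻¹.
High-spin d⁴ would be t2g^3 e_g^1 with 0 pairs; low-spin has 1, so 1 excess pair costs +1P = +20430 cm⁻¹.
Combining: -59024 + 20430 = -38594 cm⁻¹.

-38594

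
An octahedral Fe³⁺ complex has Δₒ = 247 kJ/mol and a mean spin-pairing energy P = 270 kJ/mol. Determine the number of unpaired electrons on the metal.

Fe is in group 8, so Fe³⁺ is d⁵ (8 − 3 = 5).
Here Δₒ < P (247 < 270), so the high-spin state is favoured.
Configuration: t₂g³ eg².
Unpaired electrons: 5.

5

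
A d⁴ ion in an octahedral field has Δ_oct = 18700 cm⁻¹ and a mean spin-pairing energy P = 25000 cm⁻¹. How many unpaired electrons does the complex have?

Here Δ_oct < P (18700 < 25000), so the high-spin state is favoured.
Configuration: t₂g³ eg¹.
Unpaired electrons: 4.

4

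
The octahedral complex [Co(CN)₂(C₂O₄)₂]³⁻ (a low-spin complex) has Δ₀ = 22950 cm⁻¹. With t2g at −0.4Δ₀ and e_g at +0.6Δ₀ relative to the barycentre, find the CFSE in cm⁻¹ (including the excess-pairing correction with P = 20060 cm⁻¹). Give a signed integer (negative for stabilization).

Ligand charges: 2×(-1) from CN⁻ and 2×(-2) from C₂O₄²⁻ sum to -6; with overall charge -3, Co is +3.
Group 9 minus oxidation state +3 gives a d⁶ configuration for Co³⁺.
Electron filling gives t2g^6 e_g^0.
Orbital CFSE = 6(-0.4) + 0(0.6) = -2.4Δ₀ = -2.4 × 22950 = -55080 cm⁻¹.
Pairing penalty: 3 pairs vs 1 in the high-spin reference → 2 extra × P = 40120 cm⁻¹.
Net CFSE = -55080 + 40120 = -14960 cm⁻¹.

-14960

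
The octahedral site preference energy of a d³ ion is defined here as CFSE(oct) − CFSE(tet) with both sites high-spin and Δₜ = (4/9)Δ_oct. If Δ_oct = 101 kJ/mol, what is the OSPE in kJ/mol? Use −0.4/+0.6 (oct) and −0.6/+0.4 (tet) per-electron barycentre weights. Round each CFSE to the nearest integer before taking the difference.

-85

Octahedral high-spin t₂g³ eg⁰: CFSE = -1.2 × 101 = -121 kJ/mol.
Tetrahedral e² t₂¹ gives -0.8Δₜ = -0.8 × (4/9) × 101 = -36 kJ/mol.
Subtracting, OSPE = -121 − (-36) = -85 kJ/mol.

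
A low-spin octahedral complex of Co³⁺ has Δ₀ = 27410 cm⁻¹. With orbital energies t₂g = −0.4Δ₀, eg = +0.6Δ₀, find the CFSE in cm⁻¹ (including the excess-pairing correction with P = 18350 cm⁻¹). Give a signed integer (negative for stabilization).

Co sits in group 9; removing 3 electrons leaves Co³⁺ with 9 − 3 = 6 d electrons.
Configuration: t₂g⁶ eg⁰.
Orbital CFSE = 6(-0.4) + 0(0.6) = -2.4Δ₀ = -2.4 × 27410 = -65784 cm⁻¹.
High-spin d⁶ would be t₂g⁴ eg² with 1 pair; low-spin has 3, so 2 excess pairs cost +2P = +36700 cm⁻¹.
Combining: -65784 + 36700 = -29084 cm⁻¹.

-29084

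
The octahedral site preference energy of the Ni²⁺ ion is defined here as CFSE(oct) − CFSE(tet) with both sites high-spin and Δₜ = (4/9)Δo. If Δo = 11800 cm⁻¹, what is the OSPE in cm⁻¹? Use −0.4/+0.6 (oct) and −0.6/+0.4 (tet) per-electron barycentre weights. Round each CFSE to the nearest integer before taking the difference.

-9964

Ni is in group 10, so Ni²⁺ is d⁸ (10 − 2 = 8).
In an octahedral site d⁸ (HS) is t₂g⁶ eg², giving CFSE(oct) = -1.2Δo = -14160 cm⁻¹.
Tetrahedral: e⁴ t₂⁴, CFSE = 4(−0.6) + 4(+0.4) = -0.8Δₜ = -0.8 × (4/9) × 11800 = -4196 cm⁻¹.
OSPE = CFSE(oct) − CFSE(tet) = -14160 − (-4196) = -9964 cm⁻¹.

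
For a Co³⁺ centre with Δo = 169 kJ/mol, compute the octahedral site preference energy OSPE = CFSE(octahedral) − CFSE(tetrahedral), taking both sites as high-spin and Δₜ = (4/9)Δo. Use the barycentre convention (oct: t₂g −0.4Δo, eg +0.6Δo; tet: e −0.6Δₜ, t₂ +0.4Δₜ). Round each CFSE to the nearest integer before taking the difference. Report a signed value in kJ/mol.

Group 9 minus oxidation state +3 gives a d⁶ configuration for Co³⁺.
In an octahedral site d⁶ (HS) is t2g^4 e_g^2, giving CFSE(oct) = -0.4Δo = -68 kJ/mol.
In a tetrahedral site the filling is e^3 t2^3: CFSE(tet) = -0.6Δₜ = -0.6 × (4/9)(169) = -45 kJ/mol.
Subtracting, OSPE = -68 − (-45) = -23 kJ/mol.

-23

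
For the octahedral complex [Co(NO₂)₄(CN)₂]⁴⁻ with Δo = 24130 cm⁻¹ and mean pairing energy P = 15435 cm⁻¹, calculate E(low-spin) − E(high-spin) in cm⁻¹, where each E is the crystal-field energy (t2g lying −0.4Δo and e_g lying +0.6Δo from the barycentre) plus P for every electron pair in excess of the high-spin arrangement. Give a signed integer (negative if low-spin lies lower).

Ligand charges: 4×(-1) from NO₂⁻ and 2×(-1) from CN⁻ sum to -6; with overall charge -4, Co is +2.
Co²⁺: group 9, so d-count = 9 − 2 = 7.
In the high-spin limit (t2g^5 e_g^2) the orbital term is -0.8Δo = -19304 cm⁻¹, with no excess pairing.
Low-spin t2g^6 e_g^1 gives -1.8Δo = -43434 cm⁻¹, but forming 1 extra pair costs 1P = 15435 cm⁻¹, so E(LS) = -43434 + 15435 = -27999 cm⁻¹.
Thus E(LS) − E(HS) = -8695 cm⁻¹.

-8695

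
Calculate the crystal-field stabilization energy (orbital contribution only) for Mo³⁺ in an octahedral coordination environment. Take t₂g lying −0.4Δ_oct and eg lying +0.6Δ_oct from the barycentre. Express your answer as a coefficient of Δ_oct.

Group 6 minus oxidation state +3 gives a d³ configuration for Mo³⁺.
Configuration: t₂g³ eg⁰.
CFSE = 3(-0.4Δ_oct) + 0(0.6Δ_oct) = -1.2Δ_oct + 0.0Δ_oct = -1.2Δ_oct.

-1.2 Δ_oct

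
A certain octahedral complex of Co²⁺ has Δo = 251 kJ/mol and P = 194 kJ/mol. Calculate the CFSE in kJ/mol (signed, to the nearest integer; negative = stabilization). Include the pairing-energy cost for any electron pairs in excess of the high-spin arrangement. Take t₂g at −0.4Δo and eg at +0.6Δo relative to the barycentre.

-258

Group 9 minus oxidation state +2 gives a d⁷ configuration for Co²⁺.
With Δo > P the complex is low-spin.
Configuration: t₂g⁶ eg¹.
Orbital CFSE = -1.8Δo = -1.8 × 251 = -452 kJ/mol.
Excess pairs vs high-spin: 3 − 2 = 1; pairing cost = +194 kJ/mol.
Net CFSE = -452 + 194 = -258 kJ/mol.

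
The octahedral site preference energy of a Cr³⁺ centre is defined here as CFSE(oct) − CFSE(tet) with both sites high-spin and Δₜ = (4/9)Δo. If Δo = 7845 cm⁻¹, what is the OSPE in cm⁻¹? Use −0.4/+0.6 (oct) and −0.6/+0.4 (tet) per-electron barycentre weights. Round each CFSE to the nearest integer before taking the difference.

-6625

Cr sits in group 6; removing 3 electrons leaves Cr³⁺ with 6 − 3 = 3 d electrons.
Octahedral (high-spin): t2g^3 e_g^0, CFSE = 3(−0.4) + 0(+0.6) = -1.2Δo = -1.2 × 7845 = -9414 cm⁻¹.
Tetrahedral: e^2 t2^1, CFSE = 2(−0.6) + 1(+0.4) = -0.8Δₜ = -0.8 × (4/9) × 7845 = -2789 cm⁻¹.
OSPE = -9414 − (-2789) = -6625 cm⁻¹.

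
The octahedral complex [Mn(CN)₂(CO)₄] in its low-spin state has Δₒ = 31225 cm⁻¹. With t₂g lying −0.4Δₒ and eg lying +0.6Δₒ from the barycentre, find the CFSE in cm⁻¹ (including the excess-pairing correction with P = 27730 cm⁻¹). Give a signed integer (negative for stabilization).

-6990

Ligand charges: 2×(-1) from CN⁻ and 4×(+0) from CO sum to -2; with overall charge +0, Mn is +2.
Group 7 minus oxidation state +2 gives a d⁵ configuration for Mn²⁺.
The d⁵ electrons fill as t₂g⁵ eg⁰.
CFSE(orbital) = 5×(-0.4Δₒ) + 0×(0.6Δₒ) = -2.0Δₒ; with Δₒ = 31225 cm⁻¹ that is -62450 cm⁻¹.
High-spin d⁵ would be t₂g³ eg² with 0 pairs; low-spin has 2, so 2 excess pairs cost +2P = +55460 cm⁻¹.
Overall CFSE = -62450 + 55460 = -6990 cm⁻¹.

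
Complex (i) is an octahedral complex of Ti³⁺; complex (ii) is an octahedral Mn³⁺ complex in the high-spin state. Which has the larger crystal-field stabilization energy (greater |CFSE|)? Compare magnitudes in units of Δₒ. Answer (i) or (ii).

(i): Group 4 minus oxidation state +3 gives a d¹ configuration for Ti³⁺; t₂g¹ eg⁰, CFSE = -0.4Δₒ.
(ii): Group 7 minus oxidation state +3 gives a d⁴ configuration for Mn³⁺; t2g^3 e_g^1, CFSE = -0.6Δₒ.
So (ii) has the larger |CFSE|.

(ii)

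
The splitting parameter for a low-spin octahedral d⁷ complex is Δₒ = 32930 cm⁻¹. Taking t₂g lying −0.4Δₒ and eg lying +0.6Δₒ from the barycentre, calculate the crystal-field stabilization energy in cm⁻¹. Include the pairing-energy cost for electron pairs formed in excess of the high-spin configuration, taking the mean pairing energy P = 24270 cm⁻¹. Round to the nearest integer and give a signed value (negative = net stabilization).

-35004

Configuration: t₂g⁶ eg¹.
The orbital stabilization is -1.8Δₒ = -1.8 × 32930 = -59274 cm⁻¹.
High-spin d⁷ would be t₂g⁵ eg² with 2 pairs; low-spin has 3, so 1 excess pair costs +1P = +24270 cm⁻¹.
Overall CFSE = -59274 + 24270 = -35004 cm⁻¹.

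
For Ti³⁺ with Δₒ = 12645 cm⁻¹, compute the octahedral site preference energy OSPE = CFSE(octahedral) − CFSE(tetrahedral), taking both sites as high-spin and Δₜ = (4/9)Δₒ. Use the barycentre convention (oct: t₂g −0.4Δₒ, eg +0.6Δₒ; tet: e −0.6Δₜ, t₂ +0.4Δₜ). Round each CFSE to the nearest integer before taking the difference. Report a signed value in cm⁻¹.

-1686

Group 4 minus oxidation state +3 gives a d¹ configuration for Ti³⁺.
Octahedral (high-spin): t2g^1 e_g^0, CFSE = 1(−0.4) + 0(+0.6) = -0.4Δₒ = -0.4 × 12645 = -5058 cm⁻¹.
Tetrahedral e^1 t2^0 gives -0.6Δₜ = -0.6 × (4/9) × 12645 = -3372 cm⁻¹.
OSPE = -5058 − (-3372) = -1686 cm⁻¹.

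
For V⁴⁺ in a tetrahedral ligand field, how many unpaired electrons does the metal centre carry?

V sits in group 5; removing 4 electrons leaves V⁴⁺ with 5 − 4 = 1 d electrons.
Tetrahedral splitting is small, so the complex is high-spin.
Configuration: e^1 t2^0, giving 1 unpaired electron.

1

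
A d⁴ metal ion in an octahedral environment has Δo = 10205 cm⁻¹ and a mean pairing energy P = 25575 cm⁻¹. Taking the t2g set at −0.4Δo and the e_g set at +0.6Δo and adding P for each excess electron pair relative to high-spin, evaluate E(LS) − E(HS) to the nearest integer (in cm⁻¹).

High-spin d⁴ fills as t2g^3 e_g^1 with CFSE 3(−0.4) + 1(+0.6) = -0.6Δo = -6123 cm⁻¹.
Low-spin t2g^4 e_g^0 gives -1.6Δo = -16328 cm⁻¹, but forming 1 extra pair costs 1P = 25575 cm⁻¹, so E(LS) = -16328 + 25575 = 9247 cm⁻¹.
Thus E(LS) − E(HS) = 15370 cm⁻¹.

15370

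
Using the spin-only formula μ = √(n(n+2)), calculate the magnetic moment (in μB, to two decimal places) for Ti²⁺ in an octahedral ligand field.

2.83 μB

Ti²⁺: group 4, so d-count = 4 − 2 = 2.
For octahedral d² the high- and low-spin configurations coincide.
Configuration: t₂g² eg⁰ → 2 unpaired electrons.
μ(spin-only) = √[2(2+2)] = √8 ≈ 2.83 μB.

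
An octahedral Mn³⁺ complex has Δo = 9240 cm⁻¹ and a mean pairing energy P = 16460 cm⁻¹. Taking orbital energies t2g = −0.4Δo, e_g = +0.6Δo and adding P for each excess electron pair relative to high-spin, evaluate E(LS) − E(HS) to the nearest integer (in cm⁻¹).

7220

Mn sits in group 7; removing 3 electrons leaves Mn³⁺ with 7 − 3 = 4 d electrons.
High-spin d⁴ fills as t2g^3 e_g^1 with CFSE 3(−0.4) + 1(+0.6) = -0.6Δo = -5544 cm⁻¹.
For low-spin the configuration is t2g^4 e_g^0: orbital energy -1.6 × 9240 = -14784 cm⁻¹, and 1 additional pair relative to high-spin adds 16460 cm⁻¹, giving 1676 cm⁻¹.
E(LS) − E(HS) = 1676 − (-5544) = 7220 cm⁻¹.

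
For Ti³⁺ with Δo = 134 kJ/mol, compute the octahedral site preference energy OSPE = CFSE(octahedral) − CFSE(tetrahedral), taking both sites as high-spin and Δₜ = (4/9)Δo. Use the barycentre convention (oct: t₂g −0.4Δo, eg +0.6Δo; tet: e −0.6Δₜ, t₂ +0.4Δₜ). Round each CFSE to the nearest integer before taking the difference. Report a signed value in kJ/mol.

-18

Ti³⁺: group 4, so d-count = 4 − 3 = 1.
Octahedral (high-spin): t2g^1 e_g^0, CFSE = 1(−0.4) + 0(+0.6) = -0.4Δo = -0.4 × 134 = -54 kJ/mol.
Tetrahedral e^1 t2^0 gives -0.6Δₜ = -0.6 × (4/9) × 134 = -36 kJ/mol.
OSPE = -54 − (-36) = -18 kJ/mol.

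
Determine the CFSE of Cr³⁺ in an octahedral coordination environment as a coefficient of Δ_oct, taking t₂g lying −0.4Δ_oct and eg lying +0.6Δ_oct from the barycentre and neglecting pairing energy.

Cr³⁺: group 6, so d-count = 6 − 3 = 3.
For octahedral d³ the high- and low-spin configurations coincide.
Configuration: t₂g³ eg⁰.
CFSE = 3(-0.4Δ_oct) + 0(0.6Δ_oct) = -1.2Δ_oct + 0.0Δ_oct = -1.2Δ_oct.

-1.2 Δ_oct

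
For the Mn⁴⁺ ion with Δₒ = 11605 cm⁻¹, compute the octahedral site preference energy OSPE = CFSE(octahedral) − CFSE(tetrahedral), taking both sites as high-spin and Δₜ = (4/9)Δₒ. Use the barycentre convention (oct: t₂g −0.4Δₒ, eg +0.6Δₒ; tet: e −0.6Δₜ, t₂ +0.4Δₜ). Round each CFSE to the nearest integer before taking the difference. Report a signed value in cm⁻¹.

Mn sits in group 7; removing 4 electrons leaves Mn⁴⁺ with 7 − 4 = 3 d electrons.
Octahedral high-spin t₂g³ eg⁰: CFSE = -1.2 × 11605 = -13926 cm⁻¹.
In a tetrahedral site the filling is e² t₂¹: CFSE(tet) = -0.8Δₜ = -0.8 × (4/9)(11605) = -4126 cm⁻¹.
OSPE = CFSE(oct) − CFSE(tet) = -13926 − (-4126) = -9800 cm⁻¹.

-9800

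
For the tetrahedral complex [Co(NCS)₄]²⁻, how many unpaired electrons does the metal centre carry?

3

Each NCS⁻ contributes -1; 4 × (-1) = -4. With overall charge -2, Co is in the +2 oxidation state.
Co sits in group 9; removing 2 electrons leaves Co²⁺ with 9 − 2 = 7 d electrons.
With tetrahedral geometry the complex is necessarily high-spin.
Configuration: e^4 t2^3, giving 3 unpaired electrons.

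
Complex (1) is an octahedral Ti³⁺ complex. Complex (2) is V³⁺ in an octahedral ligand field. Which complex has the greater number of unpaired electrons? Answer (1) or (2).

(1): Group 4 minus oxidation state +3 gives a d¹ configuration for Ti³⁺; t₂g¹ eg⁰ → 1 unpaired.
(2): V sits in group 5; removing 3 electrons leaves V³⁺ with 5 − 3 = 2 d electrons; t2g^2 e_g^0 → 2 unpaired.
So (2) has more unpaired electrons.

(2)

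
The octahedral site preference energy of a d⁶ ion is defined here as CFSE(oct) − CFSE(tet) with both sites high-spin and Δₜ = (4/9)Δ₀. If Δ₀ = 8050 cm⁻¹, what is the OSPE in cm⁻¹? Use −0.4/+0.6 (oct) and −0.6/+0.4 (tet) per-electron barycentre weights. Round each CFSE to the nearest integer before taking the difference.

In an octahedral site d⁶ (HS) is t₂g⁴ eg², giving CFSE(oct) = -0.4Δ₀ = -3220 cm⁻¹.
Tetrahedral e³ t₂³ gives -0.6Δₜ = -0.6 × (4/9) × 8050 = -2147 cm⁻¹.
OSPE = -3220 − (-2147) = -1073 cm⁻¹.

-1073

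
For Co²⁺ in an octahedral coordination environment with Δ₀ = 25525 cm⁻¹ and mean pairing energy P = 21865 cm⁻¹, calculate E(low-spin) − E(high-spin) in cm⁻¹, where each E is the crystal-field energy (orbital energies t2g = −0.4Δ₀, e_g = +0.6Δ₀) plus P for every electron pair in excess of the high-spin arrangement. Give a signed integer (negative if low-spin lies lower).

Co²⁺: group 9, so d-count = 9 − 2 = 7.
High-spin: t2g^5 e_g^2, CFSE = -0.8Δ₀ = -20420 cm⁻¹.
Low-spin t2g^6 e_g^1 gives -1.8Δ₀ = -45945 cm⁻¹, but forming 1 extra pair costs 1P = 21865 cm⁻¹, so E(LS) = -45945 + 21865 = -24080 cm⁻¹.
E(LS) − E(HS) = -24080 − (-20420) = -3660 cm⁻¹.

-3660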